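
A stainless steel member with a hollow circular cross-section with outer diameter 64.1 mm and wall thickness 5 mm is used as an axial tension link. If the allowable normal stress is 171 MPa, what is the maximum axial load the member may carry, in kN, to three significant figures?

A = 928.3 mm².
P_max = σ_allow · A = 171 · 928.3 = 158700 N = 158.7 kN.

159 kN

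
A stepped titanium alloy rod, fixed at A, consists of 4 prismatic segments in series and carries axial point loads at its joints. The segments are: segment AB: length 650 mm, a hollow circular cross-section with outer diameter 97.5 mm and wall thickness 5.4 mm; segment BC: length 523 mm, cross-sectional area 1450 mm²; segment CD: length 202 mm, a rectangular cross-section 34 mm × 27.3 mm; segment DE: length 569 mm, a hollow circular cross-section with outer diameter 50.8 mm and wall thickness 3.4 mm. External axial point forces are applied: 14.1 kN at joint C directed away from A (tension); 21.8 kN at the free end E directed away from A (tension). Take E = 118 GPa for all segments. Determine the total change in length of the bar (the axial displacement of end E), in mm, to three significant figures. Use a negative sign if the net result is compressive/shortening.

Internal axial forces (sectioning from the free end, tension +): N_DE = 21.8 kN, N_CD = 21.8 kN, N_BC = 35.9 kN, N_AB = 35.9 kN.
A_AB = 1562 mm².
A_CD = 928.2 mm².
A_DE = 506.3 mm².
δ_AB = 35900·650/(1562·118000) = 0.1266 mm
δ_BC = 35900·523/(1450·118000) = 0.1097 mm
δ_CD = 21800·202/(928.2·118000) = 0.04021 mm
δ_DE = 21800·569/(506.3·118000) = 0.2076 mm
δ = Σδ_i = 0.4841 mm.

0.484 mm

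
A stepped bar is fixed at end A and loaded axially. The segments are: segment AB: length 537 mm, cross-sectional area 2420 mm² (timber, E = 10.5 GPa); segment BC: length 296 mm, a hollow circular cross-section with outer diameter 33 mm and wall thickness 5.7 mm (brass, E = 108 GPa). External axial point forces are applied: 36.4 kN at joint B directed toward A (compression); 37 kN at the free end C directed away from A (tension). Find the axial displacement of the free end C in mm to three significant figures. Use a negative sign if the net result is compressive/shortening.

Internal axial forces (sectioning from the free end, tension +): N_BC = 37 kN, N_AB = 0.6 kN.
A_BC = 488.9 mm².
δ_AB = 600·537/(2420·10500) = 0.01268 mm
δ_BC = 37000·296/(488.9·108000) = 0.2074 mm
δ = Σδ_i = 0.2201 mm.

0.220 mm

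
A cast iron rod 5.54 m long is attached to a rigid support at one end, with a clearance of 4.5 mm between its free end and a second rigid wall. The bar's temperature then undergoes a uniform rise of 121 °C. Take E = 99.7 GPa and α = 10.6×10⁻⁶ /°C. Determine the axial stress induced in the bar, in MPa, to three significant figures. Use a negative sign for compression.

-46.9 MPa

Free thermal expansion αLΔT = 10.6e-6 · 5540 · 121 = 7.106 mm.
The walls engage after the gap closes; constrained expansion = 7.106 − 4.5 = 2.606 mm.
The walls impose strain ε = −(2.606)/5540 = -4.7033e-04; σ = Eε = 99700 · -4.7033e-04 = -46.89 MPa.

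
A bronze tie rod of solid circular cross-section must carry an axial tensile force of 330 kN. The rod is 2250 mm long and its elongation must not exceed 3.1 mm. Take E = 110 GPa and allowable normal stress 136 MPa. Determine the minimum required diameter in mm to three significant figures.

55.6 mm

Required area A ≥ P/σ_allow = 330000/136 = 2426 mm².
For a solid circular section, d ≥ √(4A/π) = 55.58 mm.
Elongation limit: A ≥ PL/(Eδ_allow) = 330000·2250/(110000·3.1) = 2177 mm² ⇒ d ≥ 52.65 mm.
The stress limit governs.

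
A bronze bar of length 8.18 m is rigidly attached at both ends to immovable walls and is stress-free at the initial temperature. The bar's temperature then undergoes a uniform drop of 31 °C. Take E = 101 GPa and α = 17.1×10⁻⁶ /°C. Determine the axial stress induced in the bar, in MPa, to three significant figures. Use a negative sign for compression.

Free thermal expansion αLΔT = 17.1e-6 · 8180 · -31 = -4.336 mm.
The walls impose strain ε = −(-4.336)/8180 = 5.3010e-04; σ = Eε = 101000 · 5.3010e-04 = 53.54 MPa.

53.5 MPa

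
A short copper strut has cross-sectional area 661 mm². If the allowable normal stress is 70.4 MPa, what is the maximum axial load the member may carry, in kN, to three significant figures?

P_max = σ_allow · A = 70.4 · 661 = 46530 N = 46.53 kN.

46.5 kN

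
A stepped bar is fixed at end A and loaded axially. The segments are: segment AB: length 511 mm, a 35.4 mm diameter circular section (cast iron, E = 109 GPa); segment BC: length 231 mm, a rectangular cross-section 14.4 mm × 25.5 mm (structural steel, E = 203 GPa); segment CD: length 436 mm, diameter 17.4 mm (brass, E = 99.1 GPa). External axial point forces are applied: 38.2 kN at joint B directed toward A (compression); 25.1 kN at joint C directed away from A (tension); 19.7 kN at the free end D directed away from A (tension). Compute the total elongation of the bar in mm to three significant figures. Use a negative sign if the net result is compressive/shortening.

0.535 mm

Internal axial forces (sectioning from the free end, tension +): N_CD = 19.7 kN, N_BC = 44.8 kN, N_AB = 6.6 kN.
A_AB = 984.2 mm².
A_BC = 367.2 mm².
A_CD = 237.8 mm².
δ_AB = 6600·511/(984.2·109000) = 0.03144 mm
δ_BC = 44800·231/(367.2·203000) = 0.1388 mm
δ_CD = 19700·436/(237.8·99100) = 0.3645 mm
δ = Σδ_i = 0.5348 mm.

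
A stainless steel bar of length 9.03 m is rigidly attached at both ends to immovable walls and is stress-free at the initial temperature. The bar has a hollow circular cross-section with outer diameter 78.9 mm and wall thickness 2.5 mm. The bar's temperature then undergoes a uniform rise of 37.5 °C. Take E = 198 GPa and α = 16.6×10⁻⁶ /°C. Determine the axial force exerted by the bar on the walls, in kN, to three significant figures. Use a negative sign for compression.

-74.0 kN

Free thermal expansion αLΔT = 16.6e-6 · 9030 · 37.5 = 5.621 mm.
The walls impose strain ε = −(5.621)/9030 = -6.2250e-04; σ = Eε = 198000 · -6.2250e-04 = -123.3 MPa.
Wall reaction R = σ·A = -123.3·600 = -73960 N = -73.96 kN.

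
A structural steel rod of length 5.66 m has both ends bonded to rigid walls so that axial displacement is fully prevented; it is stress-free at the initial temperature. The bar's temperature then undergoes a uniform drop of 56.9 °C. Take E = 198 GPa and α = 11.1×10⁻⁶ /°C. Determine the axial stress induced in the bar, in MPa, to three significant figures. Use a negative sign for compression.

Free thermal expansion αLΔT = 11.1e-6 · 5660 · -56.9 = -3.575 mm.
The walls impose strain ε = −(-3.575)/5660 = 6.3159e-04; σ = Eε = 198000 · 6.3159e-04 = 125.1 MPa.

125 MPa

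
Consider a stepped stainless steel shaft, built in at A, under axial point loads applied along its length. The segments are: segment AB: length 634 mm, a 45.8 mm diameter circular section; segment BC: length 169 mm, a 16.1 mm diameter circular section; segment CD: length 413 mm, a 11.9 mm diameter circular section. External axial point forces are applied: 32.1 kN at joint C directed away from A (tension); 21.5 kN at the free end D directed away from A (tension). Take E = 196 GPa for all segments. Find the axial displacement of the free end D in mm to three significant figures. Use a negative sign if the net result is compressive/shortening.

Internal axial forces (sectioning from the free end, tension +): N_CD = 21.5 kN, N_BC = 53.6 kN, N_AB = 53.6 kN.
A_AB = 1647 mm².
A_BC = 203.6 mm².
A_CD = 111.2 mm².
δ_AB = 53600·634/(1647·196000) = 0.1052 mm
δ_BC = 53600·169/(203.6·196000) = 0.227 mm
δ_CD = 21500·413/(111.2·196000) = 0.4073 mm
δ = Σδ_i = 0.7396 mm.

0.740 mm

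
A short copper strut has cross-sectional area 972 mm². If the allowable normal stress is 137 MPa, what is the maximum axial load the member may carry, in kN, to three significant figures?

P_max = σ_allow · A = 137 · 972 = 133200 N = 133.2 kN.

133 kN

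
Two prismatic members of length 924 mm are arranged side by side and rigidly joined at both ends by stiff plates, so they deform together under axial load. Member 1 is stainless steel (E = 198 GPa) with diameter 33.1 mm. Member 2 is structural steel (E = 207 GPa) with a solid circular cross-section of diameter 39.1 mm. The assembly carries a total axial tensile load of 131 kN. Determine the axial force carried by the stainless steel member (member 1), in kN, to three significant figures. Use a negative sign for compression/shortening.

A_1 = 860.5 mm².
A_2 = 1201 mm².
Equal strain + equilibrium ⇒ each member carries load in proportion to AE: A₁E₁ = 170400000 N, A₂E₂ = 248500000 N, ΣAE = 418900000 N.
F₁ = P·A₁E₁/ΣAE = 131000·170400000/418900000 = 53280 N.

53.3 kN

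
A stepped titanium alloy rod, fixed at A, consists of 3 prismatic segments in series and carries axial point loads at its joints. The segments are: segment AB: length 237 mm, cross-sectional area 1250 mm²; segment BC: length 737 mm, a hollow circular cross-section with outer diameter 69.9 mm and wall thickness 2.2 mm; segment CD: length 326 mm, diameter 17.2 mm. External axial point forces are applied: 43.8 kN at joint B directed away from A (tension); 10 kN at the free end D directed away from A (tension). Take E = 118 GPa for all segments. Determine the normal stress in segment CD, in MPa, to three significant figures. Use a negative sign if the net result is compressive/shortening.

43.0 MPa

Internal axial forces (sectioning from the free end, tension +): N_CD = 10 kN, N_BC = 10 kN, N_AB = 53.8 kN.
A_CD = 232.4 mm².
σ_CD = N_CD/A_CD = 10000/232.4 = 43.04 MPa.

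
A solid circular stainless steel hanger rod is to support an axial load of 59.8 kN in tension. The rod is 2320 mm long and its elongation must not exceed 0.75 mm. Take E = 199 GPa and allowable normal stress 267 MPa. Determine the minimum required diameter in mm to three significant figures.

Required area A ≥ P/σ_allow = 59800/267 = 224 mm².
For a solid circular section, d ≥ √(4A/π) = 16.89 mm.
Elongation limit: A ≥ PL/(Eδ_allow) = 59800·2320/(199000·0.75) = 929.6 mm² ⇒ d ≥ 34.4 mm.
The elongation limit governs.

34.4 mm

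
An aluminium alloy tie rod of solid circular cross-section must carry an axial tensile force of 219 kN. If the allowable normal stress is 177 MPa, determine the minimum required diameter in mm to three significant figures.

Required area A ≥ P/σ_allow = 219000/177 = 1237 mm².
For a solid circular section, d ≥ √(4A/π) = 39.69 mm.

39.7 mm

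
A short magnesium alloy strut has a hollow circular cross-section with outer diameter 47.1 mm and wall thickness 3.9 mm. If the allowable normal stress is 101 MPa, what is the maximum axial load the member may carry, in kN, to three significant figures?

53.5 kN

A = 529.3 mm².
P_max = σ_allow · A = 101 · 529.3 = 53460 N = 53.46 kN.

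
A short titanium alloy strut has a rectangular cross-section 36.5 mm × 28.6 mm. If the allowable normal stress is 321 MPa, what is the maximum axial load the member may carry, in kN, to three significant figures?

A = 1044 mm².
P_max = σ_allow · A = 321 · 1044 = 335100 N = 335.1 kN.

335 kN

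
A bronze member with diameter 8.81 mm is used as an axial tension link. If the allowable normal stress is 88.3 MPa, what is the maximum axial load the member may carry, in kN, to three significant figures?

5.38 kN

A = 60.96 mm².
P_max = σ_allow · A = 88.3 · 60.96 = 5383 N = 5.383 kN.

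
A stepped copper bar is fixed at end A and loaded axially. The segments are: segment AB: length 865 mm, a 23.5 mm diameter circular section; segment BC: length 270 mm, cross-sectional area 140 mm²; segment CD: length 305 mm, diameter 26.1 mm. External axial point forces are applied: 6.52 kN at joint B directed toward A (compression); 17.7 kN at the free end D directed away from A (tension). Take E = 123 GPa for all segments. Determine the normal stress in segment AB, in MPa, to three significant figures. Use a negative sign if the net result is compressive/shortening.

Internal axial forces (sectioning from the free end, tension +): N_CD = 17.7 kN, N_BC = 17.7 kN, N_AB = 11.18 kN.
A_AB = 433.7 mm².
σ_AB = N_AB/A_AB = 11180/433.7 = 25.78 MPa.

25.8 MPa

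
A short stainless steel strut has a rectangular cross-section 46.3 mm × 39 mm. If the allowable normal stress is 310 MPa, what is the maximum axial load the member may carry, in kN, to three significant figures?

560 kN

A = 1806 mm².
P_max = σ_allow · A = 310 · 1806 = 559800 N = 559.8 kN.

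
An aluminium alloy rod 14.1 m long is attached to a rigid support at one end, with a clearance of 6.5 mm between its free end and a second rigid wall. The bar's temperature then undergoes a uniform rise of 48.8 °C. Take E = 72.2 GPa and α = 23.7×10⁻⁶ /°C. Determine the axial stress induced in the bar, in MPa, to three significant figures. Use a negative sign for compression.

-50.2 MPa

Free thermal expansion αLΔT = 23.7e-6 · 14100 · 48.8 = 16.31 mm.
The walls engage after the gap closes; constrained expansion = 16.31 − 6.5 = 9.807 mm.
The walls impose strain ε = −(9.807)/14100 = -6.9557e-04; σ = Eε = 72200 · -6.9557e-04 = -50.22 MPa.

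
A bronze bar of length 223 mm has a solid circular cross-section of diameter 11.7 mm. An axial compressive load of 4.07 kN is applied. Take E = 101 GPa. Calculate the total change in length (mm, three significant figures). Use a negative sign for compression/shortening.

-0.0836 mm

A = 107.5 mm².
δ_mech = NL/(AE) = -4070·223/(107.5·101000) = -0.08358 mm.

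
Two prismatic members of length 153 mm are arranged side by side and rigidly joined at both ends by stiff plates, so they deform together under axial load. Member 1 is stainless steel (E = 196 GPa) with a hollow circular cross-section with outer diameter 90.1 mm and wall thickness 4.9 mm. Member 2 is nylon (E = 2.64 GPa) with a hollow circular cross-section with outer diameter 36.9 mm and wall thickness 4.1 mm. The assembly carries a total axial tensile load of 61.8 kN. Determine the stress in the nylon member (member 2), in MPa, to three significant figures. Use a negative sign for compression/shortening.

0.632 MPa

A_1 = 1312 mm².
A_2 = 422.5 mm².
Equal strain + equilibrium ⇒ each member carries load in proportion to AE: A₁E₁ = 257100000 N, A₂E₂ = 1115000 N, ΣAE = 258200000 N.
σ₂ = P·E₂/ΣAE = 61800·2640/258200000 = 0.6319 MPa.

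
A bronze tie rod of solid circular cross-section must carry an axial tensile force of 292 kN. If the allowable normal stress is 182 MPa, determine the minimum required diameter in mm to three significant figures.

Required area A ≥ P/σ_allow = 292000/182 = 1604 mm².
For a solid circular section, d ≥ √(4A/π) = 45.2 mm.

45.2 mm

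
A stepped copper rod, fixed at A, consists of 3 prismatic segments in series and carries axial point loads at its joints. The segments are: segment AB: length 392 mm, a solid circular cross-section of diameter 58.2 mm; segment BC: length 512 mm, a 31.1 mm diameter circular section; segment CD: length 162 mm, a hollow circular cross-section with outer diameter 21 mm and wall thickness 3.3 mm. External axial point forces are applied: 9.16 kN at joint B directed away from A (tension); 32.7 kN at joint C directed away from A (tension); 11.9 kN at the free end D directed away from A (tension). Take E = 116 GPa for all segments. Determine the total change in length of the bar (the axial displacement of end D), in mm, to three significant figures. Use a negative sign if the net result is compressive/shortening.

Internal axial forces (sectioning from the free end, tension +): N_CD = 11.9 kN, N_BC = 44.6 kN, N_AB = 53.76 kN.
A_AB = 2660 mm².
A_BC = 759.6 mm².
A_CD = 183.5 mm².
δ_AB = 53760·392/(2660·116000) = 0.06829 mm
δ_BC = 44600·512/(759.6·116000) = 0.2591 mm
δ_CD = 11900·162/(183.5·116000) = 0.09057 mm
δ = Σδ_i = 0.418 mm.

0.418 mm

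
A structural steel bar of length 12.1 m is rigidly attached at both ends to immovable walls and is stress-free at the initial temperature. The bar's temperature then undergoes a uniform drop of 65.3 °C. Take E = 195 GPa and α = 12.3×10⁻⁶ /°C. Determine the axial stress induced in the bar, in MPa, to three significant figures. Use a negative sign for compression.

Free thermal expansion αLΔT = 12.3e-6 · 12100 · -65.3 = -9.719 mm.
The walls impose strain ε = −(-9.719)/12100 = 8.0319e-04; σ = Eε = 195000 · 8.0319e-04 = 156.6 MPa.

157 MPa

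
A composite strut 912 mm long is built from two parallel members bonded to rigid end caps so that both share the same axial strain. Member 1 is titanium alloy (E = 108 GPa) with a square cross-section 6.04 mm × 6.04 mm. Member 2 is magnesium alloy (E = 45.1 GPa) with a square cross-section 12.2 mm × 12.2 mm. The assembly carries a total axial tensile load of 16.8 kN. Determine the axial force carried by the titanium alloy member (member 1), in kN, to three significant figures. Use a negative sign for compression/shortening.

A_1 = 36.48 mm².
A_2 = 148.8 mm².
Equal strain + equilibrium ⇒ each member carries load in proportion to AE: A₁E₁ = 3940000 N, A₂E₂ = 6713000 N, ΣAE = 10650000 N.
F₁ = P·A₁E₁/ΣAE = 16800·3940000/10650000 = 6214 N.

6.21 kN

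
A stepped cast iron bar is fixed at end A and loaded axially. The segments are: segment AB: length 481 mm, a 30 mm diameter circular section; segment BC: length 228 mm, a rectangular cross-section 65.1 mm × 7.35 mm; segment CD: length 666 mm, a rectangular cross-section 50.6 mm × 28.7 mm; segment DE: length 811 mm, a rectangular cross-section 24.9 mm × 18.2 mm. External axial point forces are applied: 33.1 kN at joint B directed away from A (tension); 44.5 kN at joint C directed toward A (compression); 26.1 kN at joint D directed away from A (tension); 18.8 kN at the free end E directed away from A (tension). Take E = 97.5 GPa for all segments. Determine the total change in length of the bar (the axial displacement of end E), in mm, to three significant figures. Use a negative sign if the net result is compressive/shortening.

Internal axial forces (sectioning from the free end, tension +): N_DE = 18.8 kN, N_CD = 44.9 kN, N_BC = 0.4 kN, N_AB = 33.5 kN.
A_AB = 706.9 mm².
A_BC = 478.5 mm².
A_CD = 1452 mm².
A_DE = 453.2 mm².
δ_AB = 33500·481/(706.9·97500) = 0.2338 mm
δ_BC = 400·228/(478.5·97500) = 0.001955 mm
δ_CD = 44900·666/(1452·97500) = 0.2112 mm
δ_DE = 18800·811/(453.2·97500) = 0.3451 mm
δ = Σδ_i = 0.792 mm.

0.792 mm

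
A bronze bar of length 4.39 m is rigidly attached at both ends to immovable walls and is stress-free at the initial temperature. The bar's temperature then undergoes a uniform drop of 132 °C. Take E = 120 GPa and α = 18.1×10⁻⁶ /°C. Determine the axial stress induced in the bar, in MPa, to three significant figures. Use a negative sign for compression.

287 MPa

Free thermal expansion αLΔT = 18.1e-6 · 4390 · -132 = -10.49 mm.
The walls impose strain ε = −(-10.49)/4390 = 2.3892e-03; σ = Eε = 120000 · 2.3892e-03 = 286.7 MPa.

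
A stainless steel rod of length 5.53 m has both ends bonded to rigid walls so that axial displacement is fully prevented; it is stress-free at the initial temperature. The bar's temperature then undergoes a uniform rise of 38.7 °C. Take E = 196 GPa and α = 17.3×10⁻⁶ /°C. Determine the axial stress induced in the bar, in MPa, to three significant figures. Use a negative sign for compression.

Free thermal expansion αLΔT = 17.3e-6 · 5530 · 38.7 = 3.702 mm.
The walls impose strain ε = −(3.702)/5530 = -6.6951e-04; σ = Eε = 196000 · -6.6951e-04 = -131.2 MPa.

-131 MPa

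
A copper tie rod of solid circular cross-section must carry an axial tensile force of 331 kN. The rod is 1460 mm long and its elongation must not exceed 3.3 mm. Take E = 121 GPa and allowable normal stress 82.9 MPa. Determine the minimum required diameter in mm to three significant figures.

71.3 mm

Required area A ≥ P/σ_allow = 331000/82.9 = 3993 mm².
For a solid circular section, d ≥ √(4A/π) = 71.3 mm.
Elongation limit: A ≥ PL/(Eδ_allow) = 331000·1460/(121000·3.3) = 1210 mm² ⇒ d ≥ 39.26 mm.
The stress limit governs.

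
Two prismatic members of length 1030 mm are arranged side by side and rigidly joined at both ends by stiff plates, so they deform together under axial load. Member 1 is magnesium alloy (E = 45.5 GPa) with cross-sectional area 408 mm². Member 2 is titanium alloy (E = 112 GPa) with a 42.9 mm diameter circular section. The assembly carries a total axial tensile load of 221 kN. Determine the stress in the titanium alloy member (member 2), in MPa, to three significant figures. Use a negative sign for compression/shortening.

137 MPa

A_2 = 1445 mm².
Equal strain + equilibrium ⇒ each member carries load in proportion to AE: A₁E₁ = 18560000 N, A₂E₂ = 161900000 N, ΣAE = 180500000 N.
σ₂ = P·E₂/ΣAE = 221000·112000/180500000 = 137.2 MPa.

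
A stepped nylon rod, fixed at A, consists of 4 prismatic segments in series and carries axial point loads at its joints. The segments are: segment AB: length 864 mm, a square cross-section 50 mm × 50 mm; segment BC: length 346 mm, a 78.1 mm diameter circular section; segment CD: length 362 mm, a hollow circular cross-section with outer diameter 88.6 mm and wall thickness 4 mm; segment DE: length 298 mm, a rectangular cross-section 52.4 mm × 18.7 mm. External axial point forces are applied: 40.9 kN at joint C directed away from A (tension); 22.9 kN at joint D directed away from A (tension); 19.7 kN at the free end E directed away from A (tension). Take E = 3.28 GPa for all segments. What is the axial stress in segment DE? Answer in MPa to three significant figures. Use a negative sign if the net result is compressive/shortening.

20.1 MPa

Internal axial forces (sectioning from the free end, tension +): N_DE = 19.7 kN, N_CD = 42.6 kN, N_BC = 83.5 kN, N_AB = 83.5 kN.
A_DE = 979.9 mm².
σ_DE = N_DE/A_DE = 19700/979.9 = 20.1 MPa.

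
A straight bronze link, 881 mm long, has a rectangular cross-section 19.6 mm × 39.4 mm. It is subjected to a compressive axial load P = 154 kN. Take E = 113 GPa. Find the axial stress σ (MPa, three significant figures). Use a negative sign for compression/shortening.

-199 MPa

A = 772.2 mm².
σ = N/A = -154000/772.2 = -199.4 MPa.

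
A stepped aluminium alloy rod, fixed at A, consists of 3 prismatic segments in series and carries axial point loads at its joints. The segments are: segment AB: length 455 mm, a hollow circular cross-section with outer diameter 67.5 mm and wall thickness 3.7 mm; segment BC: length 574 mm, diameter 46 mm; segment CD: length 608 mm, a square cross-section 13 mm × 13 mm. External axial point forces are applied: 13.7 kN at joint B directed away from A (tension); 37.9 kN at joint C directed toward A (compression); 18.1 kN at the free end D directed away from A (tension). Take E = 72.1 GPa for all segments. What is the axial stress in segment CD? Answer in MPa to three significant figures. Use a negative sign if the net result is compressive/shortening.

Internal axial forces (sectioning from the free end, tension +): N_CD = 18.1 kN, N_BC = -19.8 kN, N_AB = -6.1 kN.
A_CD = 169 mm².
σ_CD = N_CD/A_CD = 18100/169 = 107.1 MPa.

107 MPa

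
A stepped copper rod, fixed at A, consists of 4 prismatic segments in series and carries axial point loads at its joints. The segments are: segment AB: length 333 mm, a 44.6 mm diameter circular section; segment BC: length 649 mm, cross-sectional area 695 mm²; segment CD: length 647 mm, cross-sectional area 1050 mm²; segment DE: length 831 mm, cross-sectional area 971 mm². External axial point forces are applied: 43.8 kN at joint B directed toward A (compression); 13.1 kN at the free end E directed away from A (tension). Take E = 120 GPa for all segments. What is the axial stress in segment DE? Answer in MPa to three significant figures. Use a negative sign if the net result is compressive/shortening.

13.5 MPa

Internal axial forces (sectioning from the free end, tension +): N_DE = 13.1 kN, N_CD = 13.1 kN, N_BC = 13.1 kN, N_AB = -30.7 kN.
σ_DE = N_DE/A_DE = 13100/971 = 13.49 MPa.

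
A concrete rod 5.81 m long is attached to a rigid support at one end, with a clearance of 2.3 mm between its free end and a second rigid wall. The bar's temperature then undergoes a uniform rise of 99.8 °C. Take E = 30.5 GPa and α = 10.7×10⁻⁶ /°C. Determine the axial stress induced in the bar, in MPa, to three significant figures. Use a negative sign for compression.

-20.5 MPa

Free thermal expansion αLΔT = 10.7e-6 · 5810 · 99.8 = 6.204 mm.
The walls engage after the gap closes; constrained expansion = 6.204 − 2.3 = 3.904 mm.
The walls impose strain ε = −(3.904)/5810 = -6.7199e-04; σ = Eε = 30500 · -6.7199e-04 = -20.5 MPa.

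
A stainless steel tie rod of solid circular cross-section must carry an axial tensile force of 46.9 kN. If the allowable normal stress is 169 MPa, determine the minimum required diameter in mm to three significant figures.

18.8 mm

Required area A ≥ P/σ_allow = 46900/169 = 277.5 mm².
For a solid circular section, d ≥ √(4A/π) = 18.8 mm.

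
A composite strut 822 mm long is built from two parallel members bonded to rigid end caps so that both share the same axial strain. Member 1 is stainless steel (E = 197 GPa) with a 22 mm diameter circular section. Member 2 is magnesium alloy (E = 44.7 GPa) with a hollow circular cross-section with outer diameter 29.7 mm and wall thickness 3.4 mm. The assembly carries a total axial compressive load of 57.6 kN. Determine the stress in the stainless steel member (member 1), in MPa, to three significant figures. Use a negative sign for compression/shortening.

A_1 = 380.1 mm².
A_2 = 280.9 mm².
Equal strain + equilibrium ⇒ each member carries load in proportion to AE: A₁E₁ = 74890000 N, A₂E₂ = 12560000 N, ΣAE = 87440000 N.
σ₁ = P·E₁/ΣAE = -57600·197000/87440000 = -129.8 MPa.

-130 MPa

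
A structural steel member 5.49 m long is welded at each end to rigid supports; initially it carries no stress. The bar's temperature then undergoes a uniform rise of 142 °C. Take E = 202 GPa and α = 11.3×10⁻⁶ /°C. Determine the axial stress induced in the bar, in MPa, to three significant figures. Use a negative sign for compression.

-324 MPa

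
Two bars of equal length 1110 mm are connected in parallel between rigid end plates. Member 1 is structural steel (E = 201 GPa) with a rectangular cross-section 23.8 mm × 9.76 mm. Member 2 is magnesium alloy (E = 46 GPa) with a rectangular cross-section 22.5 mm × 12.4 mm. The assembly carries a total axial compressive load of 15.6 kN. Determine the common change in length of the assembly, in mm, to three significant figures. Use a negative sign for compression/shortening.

-0.291 mm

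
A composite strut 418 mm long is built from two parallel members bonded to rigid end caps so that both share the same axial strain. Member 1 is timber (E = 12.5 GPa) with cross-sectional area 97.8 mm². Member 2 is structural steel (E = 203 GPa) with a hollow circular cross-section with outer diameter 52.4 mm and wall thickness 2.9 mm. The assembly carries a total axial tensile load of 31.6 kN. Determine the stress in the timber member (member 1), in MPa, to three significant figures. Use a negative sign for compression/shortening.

4.26 MPa

A_2 = 451 mm².
Equal strain + equilibrium ⇒ each member carries load in proportion to AE: A₁E₁ = 1222000 N, A₂E₂ = 91550000 N, ΣAE = 92770000 N.
σ₁ = P·E₁/ΣAE = 31600·12500/92770000 = 4.258 MPa.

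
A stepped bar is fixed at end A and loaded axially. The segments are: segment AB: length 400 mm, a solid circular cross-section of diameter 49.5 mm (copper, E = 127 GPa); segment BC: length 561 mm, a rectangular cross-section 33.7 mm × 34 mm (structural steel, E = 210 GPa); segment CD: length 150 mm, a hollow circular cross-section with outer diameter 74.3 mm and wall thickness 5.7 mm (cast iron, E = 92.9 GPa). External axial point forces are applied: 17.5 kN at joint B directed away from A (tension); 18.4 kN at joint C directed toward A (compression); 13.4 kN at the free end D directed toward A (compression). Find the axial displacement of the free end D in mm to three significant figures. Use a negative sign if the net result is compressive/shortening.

-0.115 mm

Internal axial forces (sectioning from the free end, tension +): N_CD = -13.4 kN, N_BC = -31.8 kN, N_AB = -14.3 kN.
A_AB = 1924 mm².
A_BC = 1146 mm².
A_CD = 1228 mm².
δ_AB = -14300·400/(1924·127000) = -0.0234 mm
δ_BC = -31800·561/(1146·210000) = -0.07414 mm
δ_CD = -13400·150/(1228·92900) = -0.01761 mm
δ = Σδ_i = -0.1152 mm.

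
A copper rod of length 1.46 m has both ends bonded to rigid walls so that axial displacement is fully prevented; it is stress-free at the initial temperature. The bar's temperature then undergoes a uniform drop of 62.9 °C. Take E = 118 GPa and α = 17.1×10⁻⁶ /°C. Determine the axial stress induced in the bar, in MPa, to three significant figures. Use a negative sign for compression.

Free thermal expansion αLΔT = 17.1e-6 · 1460 · -62.9 = -1.57 mm.
The walls impose strain ε = −(-1.57)/1460 = 1.0756e-03; σ = Eε = 118000 · 1.0756e-03 = 126.9 MPa.

127 MPa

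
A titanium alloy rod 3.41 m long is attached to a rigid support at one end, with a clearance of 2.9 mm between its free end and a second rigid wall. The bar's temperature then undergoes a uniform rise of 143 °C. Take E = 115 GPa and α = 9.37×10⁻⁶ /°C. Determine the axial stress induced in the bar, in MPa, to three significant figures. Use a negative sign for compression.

Free thermal expansion αLΔT = 9.37e-6 · 3410 · 143 = 4.569 mm.
The walls engage after the gap closes; constrained expansion = 4.569 − 2.9 = 1.669 mm.
The walls impose strain ε = −(1.669)/3410 = -4.8947e-04; σ = Eε = 115000 · -4.8947e-04 = -56.29 MPa.

-56.3 MPa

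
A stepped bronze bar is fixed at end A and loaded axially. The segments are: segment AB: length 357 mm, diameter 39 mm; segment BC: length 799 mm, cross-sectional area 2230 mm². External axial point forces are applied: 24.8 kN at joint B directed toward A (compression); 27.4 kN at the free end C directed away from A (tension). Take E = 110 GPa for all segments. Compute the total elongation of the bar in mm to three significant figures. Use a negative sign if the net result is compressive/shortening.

0.0963 mm

Internal axial forces (sectioning from the free end, tension +): N_BC = 27.4 kN, N_AB = 2.6 kN.
A_AB = 1195 mm².
δ_AB = 2600·357/(1195·110000) = 0.007064 mm
δ_BC = 27400·799/(2230·110000) = 0.08925 mm
δ = Σδ_i = 0.09631 mm.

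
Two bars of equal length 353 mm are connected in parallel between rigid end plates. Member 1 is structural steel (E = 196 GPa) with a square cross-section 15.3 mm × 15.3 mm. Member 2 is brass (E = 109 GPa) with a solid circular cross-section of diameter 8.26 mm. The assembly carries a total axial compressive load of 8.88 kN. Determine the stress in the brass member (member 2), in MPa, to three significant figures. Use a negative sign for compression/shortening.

-18.7 MPa

A_1 = 234.1 mm².
A_2 = 53.59 mm².
Equal strain + equilibrium ⇒ each member carries load in proportion to AE: A₁E₁ = 45880000 N, A₂E₂ = 5841000 N, ΣAE = 51720000 N.
σ₂ = P·E₂/ΣAE = -8880·109000/51720000 = -18.71 MPa.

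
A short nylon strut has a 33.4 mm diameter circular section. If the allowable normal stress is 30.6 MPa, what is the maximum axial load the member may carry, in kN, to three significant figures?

A = 876.2 mm².
P_max = σ_allow · A = 30.6 · 876.2 = 26810 N = 26.81 kN.

26.8 kN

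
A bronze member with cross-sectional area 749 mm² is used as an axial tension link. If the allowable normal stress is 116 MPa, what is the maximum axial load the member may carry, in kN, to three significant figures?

P_max = σ_allow · A = 116 · 749 = 86880 N = 86.88 kN.

86.9 kN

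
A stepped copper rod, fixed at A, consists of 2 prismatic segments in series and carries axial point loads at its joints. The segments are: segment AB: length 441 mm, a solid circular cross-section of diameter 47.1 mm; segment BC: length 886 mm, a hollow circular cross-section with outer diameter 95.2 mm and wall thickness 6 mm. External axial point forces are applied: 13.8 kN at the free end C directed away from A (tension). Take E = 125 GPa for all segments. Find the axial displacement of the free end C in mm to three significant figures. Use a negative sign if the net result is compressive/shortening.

0.0861 mm

Internal axial forces (sectioning from the free end, tension +): N_BC = 13.8 kN, N_AB = 13.8 kN.
A_AB = 1742 mm².
A_BC = 1681 mm².
δ_AB = 13800·441/(1742·125000) = 0.02794 mm
δ_BC = 13800·886/(1681·125000) = 0.05818 mm
δ = Σδ_i = 0.08612 mm.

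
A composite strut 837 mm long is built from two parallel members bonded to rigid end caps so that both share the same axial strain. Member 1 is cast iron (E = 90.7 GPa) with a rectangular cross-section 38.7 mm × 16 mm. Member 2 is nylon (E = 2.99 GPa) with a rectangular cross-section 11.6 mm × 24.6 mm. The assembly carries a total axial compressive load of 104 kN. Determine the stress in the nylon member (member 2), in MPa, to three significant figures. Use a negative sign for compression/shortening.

A_1 = 619.2 mm².
A_2 = 285.4 mm².
Equal strain + equilibrium ⇒ each member carries load in proportion to AE: A₁E₁ = 56160000 N, A₂E₂ = 853200 N, ΣAE = 57010000 N.
σ₂ = P·E₂/ΣAE = -104000·2990/57010000 = -5.454 MPa.

-5.45 MPa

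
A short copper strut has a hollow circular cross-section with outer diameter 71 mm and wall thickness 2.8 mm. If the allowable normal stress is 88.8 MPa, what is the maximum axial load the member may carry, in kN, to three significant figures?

53.3 kN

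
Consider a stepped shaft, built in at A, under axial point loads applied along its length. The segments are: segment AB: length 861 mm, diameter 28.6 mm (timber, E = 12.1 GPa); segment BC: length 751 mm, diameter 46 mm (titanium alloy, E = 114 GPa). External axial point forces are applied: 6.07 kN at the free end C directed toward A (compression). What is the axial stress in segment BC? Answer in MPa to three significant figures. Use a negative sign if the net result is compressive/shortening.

Internal axial forces (sectioning from the free end, tension +): N_BC = -6.07 kN, N_AB = -6.07 kN.
A_BC = 1662 mm².
σ_BC = N_BC/A_BC = -6070/1662 = -3.652 MPa.

-3.65 MPa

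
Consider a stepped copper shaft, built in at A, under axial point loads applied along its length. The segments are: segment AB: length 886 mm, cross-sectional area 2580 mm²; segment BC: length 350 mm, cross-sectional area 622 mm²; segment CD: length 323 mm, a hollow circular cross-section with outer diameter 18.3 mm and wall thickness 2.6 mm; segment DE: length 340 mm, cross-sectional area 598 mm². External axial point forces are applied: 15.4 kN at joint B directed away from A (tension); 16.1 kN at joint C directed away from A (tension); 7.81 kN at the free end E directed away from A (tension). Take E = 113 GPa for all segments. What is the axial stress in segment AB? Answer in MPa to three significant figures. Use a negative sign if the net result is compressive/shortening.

15.2 MPa

Internal axial forces (sectioning from the free end, tension +): N_DE = 7.81 kN, N_CD = 7.81 kN, N_BC = 23.91 kN, N_AB = 39.31 kN.
σ_AB = N_AB/A_AB = 39310/2580 = 15.24 MPa.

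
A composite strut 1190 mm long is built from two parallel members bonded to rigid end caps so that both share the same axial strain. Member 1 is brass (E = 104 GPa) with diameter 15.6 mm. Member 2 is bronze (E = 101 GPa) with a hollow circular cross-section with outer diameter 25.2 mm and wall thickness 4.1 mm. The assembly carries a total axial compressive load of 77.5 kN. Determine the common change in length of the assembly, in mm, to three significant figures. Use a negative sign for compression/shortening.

A_1 = 191.1 mm².
A_2 = 271.8 mm².
Equal strain + equilibrium ⇒ each member carries load in proportion to AE: A₁E₁ = 19880000 N, A₂E₂ = 27450000 N, ΣAE = 47330000 N.
δ = PL/ΣAE = -77500·1190/47330000 = -1.949 mm.

-1.95 mm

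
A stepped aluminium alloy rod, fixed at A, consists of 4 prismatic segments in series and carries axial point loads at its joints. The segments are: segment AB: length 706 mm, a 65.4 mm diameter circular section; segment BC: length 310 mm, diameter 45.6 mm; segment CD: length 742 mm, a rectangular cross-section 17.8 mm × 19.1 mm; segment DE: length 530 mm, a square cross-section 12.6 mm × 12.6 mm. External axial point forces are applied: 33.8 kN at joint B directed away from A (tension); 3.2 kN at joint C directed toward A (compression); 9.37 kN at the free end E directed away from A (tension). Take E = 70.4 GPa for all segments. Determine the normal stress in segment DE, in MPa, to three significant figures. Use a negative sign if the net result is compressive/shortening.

59.0 MPa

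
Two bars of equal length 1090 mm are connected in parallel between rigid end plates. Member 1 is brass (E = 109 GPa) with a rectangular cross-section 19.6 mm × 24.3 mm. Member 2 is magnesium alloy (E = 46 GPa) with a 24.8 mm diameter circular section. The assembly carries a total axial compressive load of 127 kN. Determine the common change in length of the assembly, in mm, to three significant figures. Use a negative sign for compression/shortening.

A_1 = 476.3 mm².
A_2 = 483.1 mm².
Equal strain + equilibrium ⇒ each member carries load in proportion to AE: A₁E₁ = 51910000 N, A₂E₂ = 22220000 N, ΣAE = 74130000 N.
δ = PL/ΣAE = -127000·1090/74130000 = -1.867 mm.

-1.87 mm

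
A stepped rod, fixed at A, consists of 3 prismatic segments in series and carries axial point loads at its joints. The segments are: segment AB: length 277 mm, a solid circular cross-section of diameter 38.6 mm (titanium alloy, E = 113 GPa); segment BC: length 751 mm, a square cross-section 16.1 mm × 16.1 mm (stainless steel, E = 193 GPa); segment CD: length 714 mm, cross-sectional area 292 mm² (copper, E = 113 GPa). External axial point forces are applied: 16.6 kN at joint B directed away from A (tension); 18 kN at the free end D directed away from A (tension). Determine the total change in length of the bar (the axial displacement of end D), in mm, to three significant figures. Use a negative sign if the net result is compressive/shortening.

Internal axial forces (sectioning from the free end, tension +): N_CD = 18 kN, N_BC = 18 kN, N_AB = 34.6 kN.
A_AB = 1170 mm².
A_BC = 259.2 mm².
δ_AB = 34600·277/(1170·113000) = 0.07248 mm
δ_BC = 18000·751/(259.2·193000) = 0.2702 mm
δ_CD = 18000·714/(292·113000) = 0.3895 mm
δ = Σδ_i = 0.7322 mm.

0.732 mm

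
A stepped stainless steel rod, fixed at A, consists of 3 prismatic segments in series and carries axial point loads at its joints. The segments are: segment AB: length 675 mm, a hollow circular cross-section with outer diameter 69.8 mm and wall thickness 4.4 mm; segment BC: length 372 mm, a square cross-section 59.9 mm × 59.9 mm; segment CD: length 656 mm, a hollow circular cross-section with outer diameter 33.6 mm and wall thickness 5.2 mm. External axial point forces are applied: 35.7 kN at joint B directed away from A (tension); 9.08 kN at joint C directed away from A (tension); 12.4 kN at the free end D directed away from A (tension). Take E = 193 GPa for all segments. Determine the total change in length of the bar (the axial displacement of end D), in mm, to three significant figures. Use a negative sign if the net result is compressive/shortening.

0.324 mm

Internal axial forces (sectioning from the free end, tension +): N_CD = 12.4 kN, N_BC = 21.48 kN, N_AB = 57.18 kN.
A_AB = 904 mm².
A_BC = 3588 mm².
A_CD = 464 mm².
δ_AB = 57180·675/(904·193000) = 0.2212 mm
δ_BC = 21480·372/(3588·193000) = 0.01154 mm
δ_CD = 12400·656/(464·193000) = 0.09084 mm
δ = Σδ_i = 0.3236 mm.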